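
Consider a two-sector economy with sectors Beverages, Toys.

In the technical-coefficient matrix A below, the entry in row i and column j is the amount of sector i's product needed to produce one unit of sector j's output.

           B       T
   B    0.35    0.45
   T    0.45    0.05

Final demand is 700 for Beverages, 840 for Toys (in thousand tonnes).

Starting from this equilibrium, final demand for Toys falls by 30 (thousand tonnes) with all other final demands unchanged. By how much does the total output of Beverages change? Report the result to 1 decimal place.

I − A =
  [   0.65    -0.45]
  [  -0.45     0.95]
det(I−A) = (0.65)(0.95) − (-0.45)(-0.45) = 0.4150
adj(I−A) = [[0.95, 0.45], [0.45, 0.65]]
(I − A)⁻¹ = adj(I−A) / det(I−A) ≈
  [   2.2892     1.0843]
  [   1.0843     1.5663]
Δx = (I − A)⁻¹ Δd with Δd having -30 in the Toys component and 0 elsewhere.
So Δx_B = L_BT · (-30), where L_BT = adj(I−A)_BT / det(I−A) = 0.45 / 0.4150.
Δx_B = 0.45 × (-30) / 0.4150 = -13.50 / 0.4150 ≈ -32.5.

Δx_B = -32.5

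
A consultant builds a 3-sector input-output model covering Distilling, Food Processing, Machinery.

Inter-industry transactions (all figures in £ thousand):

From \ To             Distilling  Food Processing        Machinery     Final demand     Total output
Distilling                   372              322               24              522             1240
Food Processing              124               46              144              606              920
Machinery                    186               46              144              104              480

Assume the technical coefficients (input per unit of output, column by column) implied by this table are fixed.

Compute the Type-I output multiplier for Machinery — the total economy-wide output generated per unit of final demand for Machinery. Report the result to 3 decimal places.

m_3 = 2.449

Technical coefficients a_ij = z_ij / X_j:
  a_11 = 372/1240 = 0.30, a_21 = 124/1240 = 0.10, a_31 = 186/1240 = 0.15
  a_12 = 322/920 = 0.35, a_22 = 46/920 = 0.05, a_32 = 46/920 = 0.05
  a_13 = 24/480 = 0.05, a_23 = 144/480 = 0.30, a_33 = 144/480 = 0.30
I − A =
  [   0.70    -0.35    -0.05]
  [  -0.10     0.95    -0.30]
  [  -0.15    -0.05     0.70]
Cofactors of I−A, C_ij = (−1)^(i+j)·(minor ij) (rows/columns in the sector order above):
  C_11 = (0.95)(0.70) − (-0.30)(-0.05) = 0.6500
  C_12 = −[(-0.10)(0.70) − (-0.30)(-0.15)] = 0.1150
  C_13 = (-0.10)(-0.05) − (0.95)(-0.15) = 0.1475
  C_21 = −[(-0.35)(0.70) − (-0.05)(-0.05)] = 0.2475
  C_22 = (0.70)(0.70) − (-0.05)(-0.15) = 0.4825
  C_23 = −[(0.70)(-0.05) − (-0.35)(-0.15)] = 0.0875
  C_31 = (-0.35)(-0.30) − (-0.05)(0.95) = 0.1525
  C_32 = −[(0.70)(-0.30) − (-0.05)(-0.10)] = 0.2150
  C_33 = (0.70)(0.95) − (-0.35)(-0.10) = 0.6300
det(I−A) = Σ_j (I−A)_1j·C_1j = (0.70)(0.6500) + (-0.35)(0.1150) + (-0.05)(0.1475) = 0.407375
adj(I−A) = Cᵀ =
  [ 0.6500   0.2475   0.1525]
  [ 0.1150   0.4825   0.2150]
  [ 0.1475   0.0875   0.6300]
(I − A)⁻¹ = adj(I−A) / det(I−A) ≈
  [   1.5956     0.6075     0.3743]
  [   0.2823     1.1844     0.5278]
  [   0.3621     0.2148     1.5465]
The output multiplier for sector j is the column-j sum of the Leontief inverse (I − A)⁻¹ = adj(I−A) / det(I−A).
Column 3 of adj(I−A): (0.1525, 0.2150, 0.6300); det(I−A) = 0.407375.
m_3 = (0.1525 + 0.2150 + 0.6300) / 0.407375 = 0.9975 / 0.407375 ≈ 2.449.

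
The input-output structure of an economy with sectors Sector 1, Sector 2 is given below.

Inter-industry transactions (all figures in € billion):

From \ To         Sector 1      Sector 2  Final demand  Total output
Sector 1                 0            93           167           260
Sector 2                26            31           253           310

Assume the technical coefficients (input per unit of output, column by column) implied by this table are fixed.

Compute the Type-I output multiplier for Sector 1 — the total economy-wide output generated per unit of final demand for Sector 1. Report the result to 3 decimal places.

Technical coefficients a_ij = z_ij / X_j:
  a_11 = 0/260 = 0.00, a_21 = 26/260 = 0.10
  a_12 = 93/310 = 0.30, a_22 = 31/310 = 0.10
I − A =
  [   1.00    -0.30]
  [  -0.10     0.90]
det(I−A) = (1.00)(0.90) − (-0.30)(-0.10) = 0.8700
adj(I−A) = [[0.90, 0.30], [0.10, 1.00]]
(I − A)⁻¹ = adj(I−A) / det(I−A) ≈
  [   1.0345     0.3448]
  [   0.1149     1.1494]
The output multiplier for sector j is the column-j sum of the Leontief inverse (I − A)⁻¹ = adj(I−A) / det(I−A).
Column 1 of adj(I−A): (0.90, 0.10); det(I−A) = 0.8700.
m_1 = (0.90 + 0.10) / 0.8700 = 1.00 / 0.8700 ≈ 1.149.

m_1 = 1.149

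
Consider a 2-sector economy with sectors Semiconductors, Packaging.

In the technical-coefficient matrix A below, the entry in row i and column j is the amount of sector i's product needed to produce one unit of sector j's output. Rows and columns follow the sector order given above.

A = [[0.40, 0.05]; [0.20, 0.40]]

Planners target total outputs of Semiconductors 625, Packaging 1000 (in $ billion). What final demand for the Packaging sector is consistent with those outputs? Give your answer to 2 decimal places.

d_2 = 475.00

I − A =
  [   0.60    -0.05]
  [  -0.20     0.60]
d = (I − A) x:
  d_1 = (+0.60)·625 + (-0.05)·1000 = 325.00
  d_2 = (-0.20)·625 + (+0.60)·1000 = 475.00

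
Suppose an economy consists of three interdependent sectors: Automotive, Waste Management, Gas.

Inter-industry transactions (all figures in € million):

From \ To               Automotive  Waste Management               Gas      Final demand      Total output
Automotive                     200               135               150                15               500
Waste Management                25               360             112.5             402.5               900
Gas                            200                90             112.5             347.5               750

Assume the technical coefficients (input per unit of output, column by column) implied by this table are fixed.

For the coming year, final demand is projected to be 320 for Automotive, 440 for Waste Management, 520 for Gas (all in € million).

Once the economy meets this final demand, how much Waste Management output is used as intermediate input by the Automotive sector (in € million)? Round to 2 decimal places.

z_21 = 63.92

Technical coefficients a_ij = z_ij / X_j:
  a_11 = 200/500 = 0.40, a_21 = 25/500 = 0.05, a_31 = 200/500 = 0.40
  a_12 = 135/900 = 0.15, a_22 = 360/900 = 0.40, a_32 = 90/900 = 0.10
  a_13 = 150/750 = 0.20, a_23 = 112.5/750 = 0.15, a_33 = 112.5/750 = 0.15
I − A =
  [   0.60    -0.15    -0.20]
  [  -0.05     0.60    -0.15]
  [  -0.40    -0.10     0.85]
Cofactors of I−A, C_ij = (−1)^(i+j)·(minor ij) (rows/columns in the sector order above):
  C_11 = (0.60)(0.85) − (-0.15)(-0.10) = 0.4950
  C_12 = −[(-0.05)(0.85) − (-0.15)(-0.40)] = 0.1025
  C_13 = (-0.05)(-0.10) − (0.60)(-0.40) = 0.2450
  C_21 = −[(-0.15)(0.85) − (-0.20)(-0.10)] = 0.1475
  C_22 = (0.60)(0.85) − (-0.20)(-0.40) = 0.4300
  C_23 = −[(0.60)(-0.10) − (-0.15)(-0.40)] = 0.1200
  C_31 = (-0.15)(-0.15) − (-0.20)(0.60) = 0.1425
  C_32 = −[(0.60)(-0.15) − (-0.20)(-0.05)] = 0.1000
  C_33 = (0.60)(0.60) − (-0.15)(-0.05) = 0.3525
det(I−A) = Σ_j (I−A)_1j·C_1j = (0.60)(0.4950) + (-0.15)(0.1025) + (-0.20)(0.2450) = 0.232625
adj(I−A) = Cᵀ =
  [ 0.4950   0.1475   0.1425]
  [ 0.1025   0.4300   0.1000]
  [ 0.2450   0.1200   0.3525]
(I − A)⁻¹ = adj(I−A) / det(I−A) ≈
  [   2.1279     0.6341     0.6126]
  [   0.4406     1.8485     0.4299]
  [   1.0532     0.5159     1.5153]
First solve x = (I − A)⁻¹ d = adj(I−A)·d / det(I−A); in particular x_1 = (0.4950·320 + 0.1475·440 + 0.1425·520) / 0.232625 = 297.40 / 0.232625 ≈ 1278.4524.
Intermediate flow from 2 to 1: z_21 = a_21 · x_1 = 0.05 × 297.40 / 0.232625 = 14.87 / 0.232625 ≈ 63.92.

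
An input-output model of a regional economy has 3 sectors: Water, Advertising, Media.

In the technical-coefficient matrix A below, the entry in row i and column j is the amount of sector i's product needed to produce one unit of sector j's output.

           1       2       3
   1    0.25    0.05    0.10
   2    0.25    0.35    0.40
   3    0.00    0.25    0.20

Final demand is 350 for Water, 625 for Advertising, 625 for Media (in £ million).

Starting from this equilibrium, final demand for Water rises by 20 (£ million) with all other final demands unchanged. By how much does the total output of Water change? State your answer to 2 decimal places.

I − A =
  [   0.75    -0.05    -0.10]
  [  -0.25     0.65    -0.40]
  [   0.00    -0.25     0.80]
Cofactors of I−A, C_ij = (−1)^(i+j)·(minor ij) (rows/columns in the sector order above):
  C_11 = (0.65)(0.80) − (-0.40)(-0.25) = 0.4200
  C_12 = −[(-0.25)(0.80) − (-0.40)(0.00)] = 0.2000
  C_13 = (-0.25)(-0.25) − (0.65)(0.00) = 0.0625
  C_21 = −[(-0.05)(0.80) − (-0.10)(-0.25)] = 0.0650
  C_22 = (0.75)(0.80) − (-0.10)(0.00) = 0.6000
  C_23 = −[(0.75)(-0.25) − (-0.05)(0.00)] = 0.1875
  C_31 = (-0.05)(-0.40) − (-0.10)(0.65) = 0.0850
  C_32 = −[(0.75)(-0.40) − (-0.10)(-0.25)] = 0.3250
  C_33 = (0.75)(0.65) − (-0.05)(-0.25) = 0.4750
det(I−A) = Σ_j (I−A)_1j·C_1j = (0.75)(0.4200) + (-0.05)(0.2000) + (-0.10)(0.0625) = 0.29875
adj(I−A) = Cᵀ =
  [ 0.4200   0.0650   0.0850]
  [ 0.2000   0.6000   0.3250]
  [ 0.0625   0.1875   0.4750]
(I − A)⁻¹ = adj(I−A) / det(I−A) ≈
  [   1.4059     0.2176     0.2845]
  [   0.6695     2.0084     1.0879]
  [   0.2092     0.6276     1.5900]
Δx = (I − A)⁻¹ Δd with Δd having +20 in the Water component and 0 elsewhere.
So Δx_1 = L_11 · (+20), where L_11 = adj(I−A)_11 / det(I−A) = 0.4200 / 0.29875.
Δx_1 = 0.4200 × (+20) / 0.29875 = 8.40 / 0.29875 ≈ 28.12.

Δx_1 = 28.12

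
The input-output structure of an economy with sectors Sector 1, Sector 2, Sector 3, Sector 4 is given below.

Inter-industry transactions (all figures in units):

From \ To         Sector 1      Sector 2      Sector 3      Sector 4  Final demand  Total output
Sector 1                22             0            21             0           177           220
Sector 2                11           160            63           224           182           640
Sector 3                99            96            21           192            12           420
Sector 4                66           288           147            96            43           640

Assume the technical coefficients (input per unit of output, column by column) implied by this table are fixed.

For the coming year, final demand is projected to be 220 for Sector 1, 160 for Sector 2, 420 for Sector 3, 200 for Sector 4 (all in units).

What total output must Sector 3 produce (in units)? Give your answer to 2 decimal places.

Technical coefficients a_ij = z_ij / X_j:
  a_11 = 22/220 = 0.10, a_21 = 11/220 = 0.05, a_31 = 99/220 = 0.45, a_41 = 66/220 = 0.30
  a_12 = 0/640 = 0.00, a_22 = 160/640 = 0.25, a_32 = 96/640 = 0.15, a_42 = 288/640 = 0.45
  a_13 = 21/420 = 0.05, a_23 = 63/420 = 0.15, a_33 = 21/420 = 0.05, a_43 = 147/420 = 0.35
  a_14 = 0/640 = 0.00, a_24 = 224/640 = 0.35, a_34 = 192/640 = 0.30, a_44 = 96/640 = 0.15
I − A =
  [   0.90     0.00    -0.05     0.00]
  [  -0.05     0.75    -0.15    -0.35]
  [  -0.45    -0.15     0.95    -0.30]
  [  -0.30    -0.45    -0.35     0.85]
Compute the cofactors C_ij = (−1)^(i+j)·(3×3 minor ij) of I−A; the adjugate is their transpose:
adj(I−A) = Cᵀ =
  [ 0.319500   0.013125   0.024000   0.013875]
  [ 0.260875   0.608625   0.232375   0.332625]
  [ 0.312375   0.236250   0.432000   0.249750]
  [ 0.379500   0.424125   0.309375   0.603750]
det(I−A) = Σ_j (I−A)_1j·C_1j = (0.90)(0.319500) + (0.00)(0.260875) + (-0.05)(0.312375) + (0.00)(0.379500) = 0.27193125
(I − A)⁻¹ = adj(I−A) / det(I−A) ≈
  [   1.1749     0.0483     0.0883     0.0510]
  [   0.9593     2.2382     0.8545     1.2232]
  [   1.1487     0.8688     1.5886     0.9184]
  [   1.3956     1.5597     1.1377     2.2202]
x = (I − A)⁻¹ d = adj(I−A)·d / det(I−A), with det(I−A) = 0.27193125:
  x_1 = (0.319500·220 + 0.013125·160 + 0.024000·420 + 0.013875·200) / 0.27193125 = 85.245 / 0.27193125 ≈ 313.48
  x_2 = (0.260875·220 + 0.608625·160 + 0.232375·420 + 0.332625·200) / 0.27193125 = 318.895 / 0.27193125 ≈ 1172.70
  x_3 = (0.312375·220 + 0.236250·160 + 0.432000·420 + 0.249750·200) / 0.27193125 = 337.9125 / 0.27193125 ≈ 1242.64
  x_4 = (0.379500·220 + 0.424125·160 + 0.309375·420 + 0.603750·200) / 0.27193125 = 402.0375 / 0.27193125 ≈ 1478.45

x_3 = 1242.64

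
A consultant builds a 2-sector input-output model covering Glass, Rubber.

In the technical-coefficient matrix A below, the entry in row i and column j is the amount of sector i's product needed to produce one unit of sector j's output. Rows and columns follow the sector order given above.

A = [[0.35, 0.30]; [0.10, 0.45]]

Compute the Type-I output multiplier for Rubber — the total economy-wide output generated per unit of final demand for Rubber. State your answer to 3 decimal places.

m_R = 2.901

I − A =
  [   0.65    -0.30]
  [  -0.10     0.55]
det(I−A) = (0.65)(0.55) − (-0.30)(-0.10) = 0.3275
adj(I−A) = [[0.55, 0.30], [0.10, 0.65]]
(I − A)⁻¹ = adj(I−A) / det(I−A) ≈
  [   1.6794     0.9160]
  [   0.3053     1.9847]
The output multiplier for sector j is the column-j sum of the Leontief inverse (I − A)⁻¹ = adj(I−A) / det(I−A).
Column R of adj(I−A): (0.30, 0.65); det(I−A) = 0.3275.
m_R = (0.30 + 0.65) / 0.3275 = 0.95 / 0.3275 ≈ 2.901.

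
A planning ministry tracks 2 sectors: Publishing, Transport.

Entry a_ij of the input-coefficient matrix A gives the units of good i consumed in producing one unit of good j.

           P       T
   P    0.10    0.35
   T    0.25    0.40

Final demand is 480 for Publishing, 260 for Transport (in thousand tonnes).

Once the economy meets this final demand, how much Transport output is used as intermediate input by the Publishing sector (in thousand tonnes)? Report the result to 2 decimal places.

I − A =
  [   0.90    -0.35]
  [  -0.25     0.60]
det(I−A) = (0.90)(0.60) − (-0.35)(-0.25) = 0.4525
adj(I−A) = [[0.60, 0.35], [0.25, 0.90]]
(I − A)⁻¹ = adj(I−A) / det(I−A) ≈
  [   1.3260     0.7735]
  [   0.5525     1.9890]
First solve x = (I − A)⁻¹ d = adj(I−A)·d / det(I−A); in particular x_P = (0.60·480 + 0.35·260) / 0.4525 = 379.00 / 0.4525 ≈ 837.5691.
Intermediate flow from T to P: z_TP = a_TP · x_P = 0.25 × 379.00 / 0.4525 = 94.75 / 0.4525 ≈ 209.39.

z_TP = 209.39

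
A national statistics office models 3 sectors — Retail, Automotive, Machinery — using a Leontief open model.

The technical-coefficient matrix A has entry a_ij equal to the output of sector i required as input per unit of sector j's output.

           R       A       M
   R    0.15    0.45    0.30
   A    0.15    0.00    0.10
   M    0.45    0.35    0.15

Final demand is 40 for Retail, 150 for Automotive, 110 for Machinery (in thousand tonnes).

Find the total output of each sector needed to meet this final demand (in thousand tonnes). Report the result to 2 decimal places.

x_R = 309.39, x_A = 235.42, x_M = 390.15

I − A =
  [   0.85    -0.45    -0.30]
  [  -0.15     1.00    -0.10]
  [  -0.45    -0.35     0.85]
Cofactors of I−A, C_ij = (−1)^(i+j)·(minor ij) (rows/columns in the sector order above):
  C_11 = (1.00)(0.85) − (-0.10)(-0.35) = 0.8150
  C_12 = −[(-0.15)(0.85) − (-0.10)(-0.45)] = 0.1725
  C_13 = (-0.15)(-0.35) − (1.00)(-0.45) = 0.5025
  C_21 = −[(-0.45)(0.85) − (-0.30)(-0.35)] = 0.4875
  C_22 = (0.85)(0.85) − (-0.30)(-0.45) = 0.5875
  C_23 = −[(0.85)(-0.35) − (-0.45)(-0.45)] = 0.5000
  C_31 = (-0.45)(-0.10) − (-0.30)(1.00) = 0.3450
  C_32 = −[(0.85)(-0.10) − (-0.30)(-0.15)] = 0.1300
  C_33 = (0.85)(1.00) − (-0.45)(-0.15) = 0.7825
det(I−A) = Σ_j (I−A)_1j·C_1j = (0.85)(0.8150) + (-0.45)(0.1725) + (-0.30)(0.5025) = 0.464375
adj(I−A) = Cᵀ =
  [ 0.8150   0.4875   0.3450]
  [ 0.1725   0.5875   0.1300]
  [ 0.5025   0.5000   0.7825]
(I − A)⁻¹ = adj(I−A) / det(I−A) ≈
  [   1.7550     1.0498     0.7429]
  [   0.3715     1.2651     0.2799]
  [   1.0821     1.0767     1.6851]
x = (I − A)⁻¹ d = adj(I−A)·d / det(I−A), with det(I−A) = 0.464375:
  x_R = (0.8150·40 + 0.4875·150 + 0.3450·110) / 0.464375 = 143.675 / 0.464375 ≈ 309.39
  x_A = (0.1725·40 + 0.5875·150 + 0.1300·110) / 0.464375 = 109.325 / 0.464375 ≈ 235.42
  x_M = (0.5025·40 + 0.5000·150 + 0.7825·110) / 0.464375 = 181.175 / 0.464375 ≈ 390.15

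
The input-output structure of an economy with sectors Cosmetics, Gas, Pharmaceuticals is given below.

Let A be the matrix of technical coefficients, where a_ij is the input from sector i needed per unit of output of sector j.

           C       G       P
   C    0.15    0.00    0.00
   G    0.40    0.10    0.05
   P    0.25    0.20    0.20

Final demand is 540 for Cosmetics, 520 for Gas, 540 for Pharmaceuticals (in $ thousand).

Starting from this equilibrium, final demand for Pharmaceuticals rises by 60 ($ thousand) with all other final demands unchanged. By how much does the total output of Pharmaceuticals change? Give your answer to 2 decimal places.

I − A =
  [   0.85     0.00     0.00]
  [  -0.40     0.90    -0.05]
  [  -0.25    -0.20     0.80]
Cofactors of I−A, C_ij = (−1)^(i+j)·(minor ij) (rows/columns in the sector order above):
  C_11 = (0.90)(0.80) − (-0.05)(-0.20) = 0.7100
  C_12 = −[(-0.40)(0.80) − (-0.05)(-0.25)] = 0.3325
  C_13 = (-0.40)(-0.20) − (0.90)(-0.25) = 0.3050
  C_21 = −[(0.00)(0.80) − (0.00)(-0.20)] = 0.0000
  C_22 = (0.85)(0.80) − (0.00)(-0.25) = 0.6800
  C_23 = −[(0.85)(-0.20) − (0.00)(-0.25)] = 0.1700
  C_31 = (0.00)(-0.05) − (0.00)(0.90) = 0.0000
  C_32 = −[(0.85)(-0.05) − (0.00)(-0.40)] = 0.0425
  C_33 = (0.85)(0.90) − (0.00)(-0.40) = 0.7650
det(I−A) = Σ_j (I−A)_1j·C_1j = (0.85)(0.7100) + (0.00)(0.3325) + (0.00)(0.3050) = 0.6035
adj(I−A) = Cᵀ =
  [ 0.7100   0.0000   0.0000]
  [ 0.3325   0.6800   0.0425]
  [ 0.3050   0.1700   0.7650]
(I − A)⁻¹ = adj(I−A) / det(I−A) ≈
  [   1.1765     0.0000     0.0000]
  [   0.5510     1.1268     0.0704]
  [   0.5054     0.2817     1.2676]
Δx = (I − A)⁻¹ Δd with Δd having +60 in the Pharmaceuticals component and 0 elsewhere.
So Δx_P = L_PP · (+60), where L_PP = adj(I−A)_PP / det(I−A) = 0.7650 / 0.6035.
Δx_P = 0.7650 × (+60) / 0.6035 = 45.90 / 0.6035 ≈ 76.06.

Δx_P = 76.06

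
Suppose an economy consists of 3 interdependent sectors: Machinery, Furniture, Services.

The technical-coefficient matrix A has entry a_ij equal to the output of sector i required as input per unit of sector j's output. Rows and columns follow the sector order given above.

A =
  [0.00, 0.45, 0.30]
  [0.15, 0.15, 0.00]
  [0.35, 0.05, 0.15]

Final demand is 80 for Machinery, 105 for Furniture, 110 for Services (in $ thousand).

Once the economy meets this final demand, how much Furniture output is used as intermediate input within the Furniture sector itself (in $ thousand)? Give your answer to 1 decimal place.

I − A =
  [   1.00    -0.45    -0.30]
  [  -0.15     0.85     0.00]
  [  -0.35    -0.05     0.85]
Cofactors of I−A, C_ij = (−1)^(i+j)·(minor ij) (rows/columns in the sector order above):
  C_11 = (0.85)(0.85) − (0.00)(-0.05) = 0.7225
  C_12 = −[(-0.15)(0.85) − (0.00)(-0.35)] = 0.1275
  C_13 = (-0.15)(-0.05) − (0.85)(-0.35) = 0.3050
  C_21 = −[(-0.45)(0.85) − (-0.30)(-0.05)] = 0.3975
  C_22 = (1.00)(0.85) − (-0.30)(-0.35) = 0.7450
  C_23 = −[(1.00)(-0.05) − (-0.45)(-0.35)] = 0.2075
  C_31 = (-0.45)(0.00) − (-0.30)(0.85) = 0.2550
  C_32 = −[(1.00)(0.00) − (-0.30)(-0.15)] = 0.0450
  C_33 = (1.00)(0.85) − (-0.45)(-0.15) = 0.7825
det(I−A) = Σ_j (I−A)_1j·C_1j = (1.00)(0.7225) + (-0.45)(0.1275) + (-0.30)(0.3050) = 0.573625
adj(I−A) = Cᵀ =
  [ 0.7225   0.3975   0.2550]
  [ 0.1275   0.7450   0.0450]
  [ 0.3050   0.2075   0.7825]
(I − A)⁻¹ = adj(I−A) / det(I−A) ≈
  [   1.2595     0.6930     0.4445]
  [   0.2223     1.2988     0.0784]
  [   0.5317     0.3617     1.3641]
First solve x = (I − A)⁻¹ d = adj(I−A)·d / det(I−A); in particular x_2 = (0.1275·80 + 0.7450·105 + 0.0450·110) / 0.573625 = 93.375 / 0.573625 ≈ 162.781.
Intermediate flow from 2 to 2: z_22 = a_22 · x_2 = 0.15 × 93.375 / 0.573625 = 14.00625 / 0.573625 ≈ 24.4.

z_22 = 24.4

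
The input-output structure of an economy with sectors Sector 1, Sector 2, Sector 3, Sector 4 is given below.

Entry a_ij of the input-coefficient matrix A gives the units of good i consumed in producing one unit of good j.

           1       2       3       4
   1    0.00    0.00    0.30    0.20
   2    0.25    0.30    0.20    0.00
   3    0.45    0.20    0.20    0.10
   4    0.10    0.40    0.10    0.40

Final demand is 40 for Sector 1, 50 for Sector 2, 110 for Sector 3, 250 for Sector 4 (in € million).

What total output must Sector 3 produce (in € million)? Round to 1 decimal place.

I − A =
  [   1.00     0.00    -0.30    -0.20]
  [  -0.25     0.70    -0.20     0.00]
  [  -0.45    -0.20     0.80    -0.10]
  [  -0.10    -0.40    -0.10     0.60]
Compute the cofactors C_ij = (−1)^(i+j)·(3×3 minor ij) of I−A; the adjugate is their transpose:
adj(I−A) = Cᵀ =
  [ 0.2970   0.1160   0.1560   0.1250]
  [ 0.1735   0.3610   0.1660   0.0855]
  [ 0.2360   0.1920   0.3860   0.1430]
  [ 0.2045   0.2920   0.2010   0.4105]
det(I−A) = Σ_j (I−A)_1j·C_1j = (1.00)(0.2970) + (0.00)(0.1735) + (-0.30)(0.2360) + (-0.20)(0.2045) = 0.1853
(I − A)⁻¹ = adj(I−A) / det(I−A) ≈
  [   1.6028     0.6260     0.8419     0.6746]
  [   0.9363     1.9482     0.8958     0.4614]
  [   1.2736     1.0362     2.0831     0.7717]
  [   1.1036     1.5758     1.0847     2.2153]
x = (I − A)⁻¹ d = adj(I−A)·d / det(I−A), with det(I−A) = 0.1853:
  x_1 = (0.2970·40 + 0.1160·50 + 0.1560·110 + 0.1250·250) / 0.1853 = 66.09 / 0.1853 ≈ 356.7
  x_2 = (0.1735·40 + 0.3610·50 + 0.1660·110 + 0.0855·250) / 0.1853 = 64.625 / 0.1853 ≈ 348.8
  x_3 = (0.2360·40 + 0.1920·50 + 0.3860·110 + 0.1430·250) / 0.1853 = 97.25 / 0.1853 ≈ 524.8
  x_4 = (0.2045·40 + 0.2920·50 + 0.2010·110 + 0.4105·250) / 0.1853 = 147.515 / 0.1853 ≈ 796.1

x_3 = 524.8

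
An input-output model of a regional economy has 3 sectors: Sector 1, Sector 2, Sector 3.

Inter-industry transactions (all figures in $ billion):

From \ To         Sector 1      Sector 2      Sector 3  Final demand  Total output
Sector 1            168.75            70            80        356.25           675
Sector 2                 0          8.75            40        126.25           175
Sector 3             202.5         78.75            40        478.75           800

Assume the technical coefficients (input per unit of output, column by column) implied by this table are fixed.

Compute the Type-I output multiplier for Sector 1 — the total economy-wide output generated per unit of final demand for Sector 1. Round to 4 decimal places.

Technical coefficients a_ij = z_ij / X_j:
  a_11 = 168.75/675 = 0.25, a_21 = 0/675 = 0.00, a_31 = 202.5/675 = 0.30
  a_12 = 70/175 = 0.40, a_22 = 8.75/175 = 0.05, a_32 = 78.75/175 = 0.45
  a_13 = 80/800 = 0.10, a_23 = 40/800 = 0.05, a_33 = 40/800 = 0.05
I − A =
  [   0.75    -0.40    -0.10]
  [   0.00     0.95    -0.05]
  [  -0.30    -0.45     0.95]
Cofactors of I−A, C_ij = (−1)^(i+j)·(minor ij) (rows/columns in the sector order above):
  C_11 = (0.95)(0.95) − (-0.05)(-0.45) = 0.8800
  C_12 = −[(0.00)(0.95) − (-0.05)(-0.30)] = 0.0150
  C_13 = (0.00)(-0.45) − (0.95)(-0.30) = 0.2850
  C_21 = −[(-0.40)(0.95) − (-0.10)(-0.45)] = 0.4250
  C_22 = (0.75)(0.95) − (-0.10)(-0.30) = 0.6825
  C_23 = −[(0.75)(-0.45) − (-0.40)(-0.30)] = 0.4575
  C_31 = (-0.40)(-0.05) − (-0.10)(0.95) = 0.1150
  C_32 = −[(0.75)(-0.05) − (-0.10)(0.00)] = 0.0375
  C_33 = (0.75)(0.95) − (-0.40)(0.00) = 0.7125
det(I−A) = Σ_j (I−A)_1j·C_1j = (0.75)(0.8800) + (-0.40)(0.0150) + (-0.10)(0.2850) = 0.6255
adj(I−A) = Cᵀ =
  [ 0.8800   0.4250   0.1150]
  [ 0.0150   0.6825   0.0375]
  [ 0.2850   0.4575   0.7125]
(I − A)⁻¹ = adj(I−A) / det(I−A) ≈
  [   1.40687     0.67946     0.18385]
  [   0.02398     1.09113     0.05995]
  [   0.45564     0.73141     1.13909]
The output multiplier for sector j is the column-j sum of the Leontief inverse (I − A)⁻¹ = adj(I−A) / det(I−A).
Column 1 of adj(I−A): (0.8800, 0.0150, 0.2850); det(I−A) = 0.6255.
m_1 = (0.8800 + 0.0150 + 0.2850) / 0.6255 = 1.18 / 0.6255 ≈ 1.8865.

m_1 = 1.8865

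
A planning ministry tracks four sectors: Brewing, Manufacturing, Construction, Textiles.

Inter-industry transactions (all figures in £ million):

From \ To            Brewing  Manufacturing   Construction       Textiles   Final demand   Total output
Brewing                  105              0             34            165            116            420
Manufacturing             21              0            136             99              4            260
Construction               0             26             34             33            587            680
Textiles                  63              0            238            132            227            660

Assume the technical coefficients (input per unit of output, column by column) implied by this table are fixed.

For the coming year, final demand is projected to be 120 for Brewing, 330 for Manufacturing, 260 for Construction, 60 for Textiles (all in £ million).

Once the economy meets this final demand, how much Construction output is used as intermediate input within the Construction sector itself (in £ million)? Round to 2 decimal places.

Technical coefficients a_ij = z_ij / X_j:
  a_11 = 105/420 = 0.25, a_21 = 21/420 = 0.05, a_31 = 0/420 = 0.00, a_41 = 63/420 = 0.15
  a_12 = 0/260 = 0.00, a_22 = 0/260 = 0.00, a_32 = 26/260 = 0.10, a_42 = 0/260 = 0.00
  a_13 = 34/680 = 0.05, a_23 = 136/680 = 0.20, a_33 = 34/680 = 0.05, a_43 = 238/680 = 0.35
  a_14 = 165/660 = 0.25, a_24 = 99/660 = 0.15, a_34 = 33/660 = 0.05, a_44 = 132/660 = 0.20
I − A =
  [   0.75     0.00    -0.05    -0.25]
  [  -0.05     1.00    -0.20    -0.15]
  [   0.00    -0.10     0.95    -0.05]
  [  -0.15     0.00    -0.35     0.80]
Compute the cofactors C_ij = (−1)^(i+j)·(3×3 minor ij) of I−A; the adjugate is their transpose:
adj(I−A) = Cᵀ =
  [ 0.721250   0.012750   0.127500   0.235750]
  [ 0.060000   0.520875   0.159375   0.126375]
  [ 0.013750   0.056250   0.562500   0.050000]
  [ 0.141250   0.027000   0.270000   0.697250]
det(I−A) = Σ_j (I−A)_1j·C_1j = (0.75)(0.721250) + (0.00)(0.060000) + (-0.05)(0.013750) + (-0.25)(0.141250) = 0.5049375
(I − A)⁻¹ = adj(I−A) / det(I−A) ≈
  [   1.4284     0.0253     0.2525     0.4669]
  [   0.1188     1.0316     0.3156     0.2503]
  [   0.0272     0.1114     1.1140     0.0990]
  [   0.2797     0.0535     0.5347     1.3809]
First solve x = (I − A)⁻¹ d = adj(I−A)·d / det(I−A); in particular x_3 = (0.013750·120 + 0.056250·330 + 0.562500·260 + 0.050000·60) / 0.5049375 = 169.4625 / 0.5049375 ≈ 335.6108.
Intermediate flow from 3 to 3: z_33 = a_33 · x_3 = 0.05 × 169.4625 / 0.5049375 = 8.473125 / 0.5049375 ≈ 16.78.

z_33 = 16.78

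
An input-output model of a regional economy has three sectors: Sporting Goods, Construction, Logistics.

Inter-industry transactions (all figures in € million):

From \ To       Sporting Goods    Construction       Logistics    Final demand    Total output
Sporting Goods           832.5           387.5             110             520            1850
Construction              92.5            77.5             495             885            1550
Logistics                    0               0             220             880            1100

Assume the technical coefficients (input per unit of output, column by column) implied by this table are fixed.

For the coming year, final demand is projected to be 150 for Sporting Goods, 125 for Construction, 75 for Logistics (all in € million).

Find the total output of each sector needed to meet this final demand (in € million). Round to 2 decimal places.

x_1 = 378.83, x_2 = 195.93, x_3 = 93.75

Technical coefficients a_ij = z_ij / X_j:
  a_11 = 832.5/1850 = 0.45, a_21 = 92.5/1850 = 0.05, a_31 = 0/1850 = 0.00
  a_12 = 387.5/1550 = 0.25, a_22 = 77.5/1550 = 0.05, a_32 = 0/1550 = 0.00
  a_13 = 110/1100 = 0.10, a_23 = 495/1100 = 0.45, a_33 = 220/1100 = 0.20
I − A =
  [   0.55    -0.25    -0.10]
  [  -0.05     0.95    -0.45]
  [   0.00     0.00     0.80]
Cofactors of I−A, C_ij = (−1)^(i+j)·(minor ij) (rows/columns in the sector order above):
  C_11 = (0.95)(0.80) − (-0.45)(0.00) = 0.7600
  C_12 = −[(-0.05)(0.80) − (-0.45)(0.00)] = 0.0400
  C_13 = (-0.05)(0.00) − (0.95)(0.00) = 0.0000
  C_21 = −[(-0.25)(0.80) − (-0.10)(0.00)] = 0.2000
  C_22 = (0.55)(0.80) − (-0.10)(0.00) = 0.4400
  C_23 = −[(0.55)(0.00) − (-0.25)(0.00)] = 0.0000
  C_31 = (-0.25)(-0.45) − (-0.10)(0.95) = 0.2075
  C_32 = −[(0.55)(-0.45) − (-0.10)(-0.05)] = 0.2525
  C_33 = (0.55)(0.95) − (-0.25)(-0.05) = 0.5100
det(I−A) = Σ_j (I−A)_1j·C_1j = (0.55)(0.7600) + (-0.25)(0.0400) + (-0.10)(0.0000) = 0.4080
adj(I−A) = Cᵀ =
  [ 0.7600   0.2000   0.2075]
  [ 0.0400   0.4400   0.2525]
  [ 0.0000   0.0000   0.5100]
(I − A)⁻¹ = adj(I−A) / det(I−A) ≈
  [   1.8627     0.4902     0.5086]
  [   0.0980     1.0784     0.6189]
  [   0.0000     0.0000     1.2500]
x = (I − A)⁻¹ d = adj(I−A)·d / det(I−A), with det(I−A) = 0.4080:
  x_1 = (0.7600·150 + 0.2000·125 + 0.2075·75) / 0.4080 = 154.5625 / 0.4080 ≈ 378.83
  x_2 = (0.0400·150 + 0.4400·125 + 0.2525·75) / 0.4080 = 79.9375 / 0.4080 ≈ 195.93
  x_3 = (0.0000·150 + 0.0000·125 + 0.5100·75) / 0.4080 = 38.25 / 0.4080 = 93.75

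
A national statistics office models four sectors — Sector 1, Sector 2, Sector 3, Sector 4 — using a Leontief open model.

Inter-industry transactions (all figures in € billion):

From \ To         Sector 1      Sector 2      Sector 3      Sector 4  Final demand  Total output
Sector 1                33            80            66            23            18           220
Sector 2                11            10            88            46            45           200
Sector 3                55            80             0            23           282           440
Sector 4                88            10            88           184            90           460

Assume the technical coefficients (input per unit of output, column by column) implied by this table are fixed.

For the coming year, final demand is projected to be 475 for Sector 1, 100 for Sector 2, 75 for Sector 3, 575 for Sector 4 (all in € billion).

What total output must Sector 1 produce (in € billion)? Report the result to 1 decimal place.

x_1 = 1005.4

Technical coefficients a_ij = z_ij / X_j:
  a_11 = 33/220 = 0.15, a_21 = 11/220 = 0.05, a_31 = 55/220 = 0.25, a_41 = 88/220 = 0.40
  a_12 = 80/200 = 0.40, a_22 = 10/200 = 0.05, a_32 = 80/200 = 0.40, a_42 = 10/200 = 0.05
  a_13 = 66/440 = 0.15, a_23 = 88/440 = 0.20, a_33 = 0/440 = 0.00, a_43 = 88/440 = 0.20
  a_14 = 23/460 = 0.05, a_24 = 46/460 = 0.10, a_34 = 23/460 = 0.05, a_44 = 184/460 = 0.40
I − A =
  [   0.85    -0.40    -0.15    -0.05]
  [  -0.05     0.95    -0.20    -0.10]
  [  -0.25    -0.40     1.00    -0.05]
  [  -0.40    -0.05    -0.20     0.60]
Compute the cofactors C_ij = (−1)^(i+j)·(3×3 minor ij) of I−A; the adjugate is their transpose:
adj(I−A) = Cᵀ =
  [ 0.499000   0.278875   0.150750   0.100625]
  [ 0.108500   0.453500   0.126000   0.095125]
  [ 0.188375   0.266750   0.433125   0.096250]
  [ 0.404500   0.312625   0.255375   0.660875]
det(I−A) = Σ_j (I−A)_1j·C_1j = (0.85)(0.499000) + (-0.40)(0.108500) + (-0.15)(0.188375) + (-0.05)(0.404500) = 0.33226875
(I − A)⁻¹ = adj(I−A) / det(I−A) ≈
  [   1.5018     0.8393     0.4537     0.3028]
  [   0.3265     1.3649     0.3792     0.2863]
  [   0.5669     0.8028     1.3035     0.2897]
  [   1.2174     0.9409     0.7686     1.9890]
x = (I − A)⁻¹ d = adj(I−A)·d / det(I−A), with det(I−A) = 0.33226875:
  x_1 = (0.499000·475 + 0.278875·100 + 0.150750·75 + 0.100625·575) / 0.33226875 = 334.078125 / 0.33226875 ≈ 1005.4
  x_2 = (0.108500·475 + 0.453500·100 + 0.126000·75 + 0.095125·575) / 0.33226875 = 161.034375 / 0.33226875 ≈ 484.7
  x_3 = (0.188375·475 + 0.266750·100 + 0.433125·75 + 0.096250·575) / 0.33226875 = 203.98125 / 0.33226875 ≈ 613.9
  x_4 = (0.404500·475 + 0.312625·100 + 0.255375·75 + 0.660875·575) / 0.33226875 = 622.55625 / 0.33226875 ≈ 1873.7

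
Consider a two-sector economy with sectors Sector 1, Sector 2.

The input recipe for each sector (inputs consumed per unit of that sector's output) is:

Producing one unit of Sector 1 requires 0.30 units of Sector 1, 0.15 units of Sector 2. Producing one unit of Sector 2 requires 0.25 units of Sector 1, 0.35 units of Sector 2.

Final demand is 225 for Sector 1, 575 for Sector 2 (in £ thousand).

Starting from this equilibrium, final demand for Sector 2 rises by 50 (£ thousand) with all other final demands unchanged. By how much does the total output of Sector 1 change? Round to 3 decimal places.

I − A =
  [   0.70    -0.25]
  [  -0.15     0.65]
det(I−A) = (0.70)(0.65) − (-0.25)(-0.15) = 0.4175
adj(I−A) = [[0.65, 0.25], [0.15, 0.70]]
(I − A)⁻¹ = adj(I−A) / det(I−A) ≈
  [   1.5569     0.5988]
  [   0.3593     1.6766]
Δx = (I − A)⁻¹ Δd with Δd having +50 in the Sector 2 component and 0 elsewhere.
So Δx_1 = L_12 · (+50), where L_12 = adj(I−A)_12 / det(I−A) = 0.25 / 0.4175.
Δx_1 = 0.25 × (+50) / 0.4175 = 12.50 / 0.4175 ≈ 29.940.

Δx_1 = 29.940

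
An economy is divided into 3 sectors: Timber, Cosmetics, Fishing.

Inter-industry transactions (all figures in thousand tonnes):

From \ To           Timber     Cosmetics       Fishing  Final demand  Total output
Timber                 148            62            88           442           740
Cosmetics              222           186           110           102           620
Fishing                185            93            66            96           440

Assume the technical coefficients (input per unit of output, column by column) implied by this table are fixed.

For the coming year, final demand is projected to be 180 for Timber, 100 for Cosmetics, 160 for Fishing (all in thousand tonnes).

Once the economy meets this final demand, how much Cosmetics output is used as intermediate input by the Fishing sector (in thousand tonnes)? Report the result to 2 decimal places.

z_23 = 93.79

Technical coefficients a_ij = z_ij / X_j:
  a_11 = 148/740 = 0.20, a_21 = 222/740 = 0.30, a_31 = 185/740 = 0.25
  a_12 = 62/620 = 0.10, a_22 = 186/620 = 0.30, a_32 = 93/620 = 0.15
  a_13 = 88/440 = 0.20, a_23 = 110/440 = 0.25, a_33 = 66/440 = 0.15
I − A =
  [   0.80    -0.10    -0.20]
  [  -0.30     0.70    -0.25]
  [  -0.25    -0.15     0.85]
Cofactors of I−A, C_ij = (−1)^(i+j)·(minor ij) (rows/columns in the sector order above):
  C_11 = (0.70)(0.85) − (-0.25)(-0.15) = 0.5575
  C_12 = −[(-0.30)(0.85) − (-0.25)(-0.25)] = 0.3175
  C_13 = (-0.30)(-0.15) − (0.70)(-0.25) = 0.2200
  C_21 = −[(-0.10)(0.85) − (-0.20)(-0.15)] = 0.1150
  C_22 = (0.80)(0.85) − (-0.20)(-0.25) = 0.6300
  C_23 = −[(0.80)(-0.15) − (-0.10)(-0.25)] = 0.1450
  C_31 = (-0.10)(-0.25) − (-0.20)(0.70) = 0.1650
  C_32 = −[(0.80)(-0.25) − (-0.20)(-0.30)] = 0.2600
  C_33 = (0.80)(0.70) − (-0.10)(-0.30) = 0.5300
det(I−A) = Σ_j (I−A)_1j·C_1j = (0.80)(0.5575) + (-0.10)(0.3175) + (-0.20)(0.2200) = 0.37025
adj(I−A) = Cᵀ =
  [ 0.5575   0.1150   0.1650]
  [ 0.3175   0.6300   0.2600]
  [ 0.2200   0.1450   0.5300]
(I − A)⁻¹ = adj(I−A) / det(I−A) ≈
  [   1.5057     0.3106     0.4456]
  [   0.8575     1.7016     0.7022]
  [   0.5942     0.3916     1.4315]
First solve x = (I − A)⁻¹ d = adj(I−A)·d / det(I−A); in particular x_3 = (0.2200·180 + 0.1450·100 + 0.5300·160) / 0.37025 = 138.90 / 0.37025 ≈ 375.1519.
Intermediate flow from 2 to 3: z_23 = a_23 · x_3 = 0.25 × 138.90 / 0.37025 = 34.725 / 0.37025 ≈ 93.79.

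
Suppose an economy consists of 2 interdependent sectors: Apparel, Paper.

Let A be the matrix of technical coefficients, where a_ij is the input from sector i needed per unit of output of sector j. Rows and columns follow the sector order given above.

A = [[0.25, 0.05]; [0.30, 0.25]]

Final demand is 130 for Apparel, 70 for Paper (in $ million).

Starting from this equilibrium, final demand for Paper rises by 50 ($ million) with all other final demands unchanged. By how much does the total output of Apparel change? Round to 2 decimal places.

Δx_1 = 4.57

I − A =
  [   0.75    -0.05]
  [  -0.30     0.75]
det(I−A) = (0.75)(0.75) − (-0.05)(-0.30) = 0.5475
adj(I−A) = [[0.75, 0.05], [0.30, 0.75]]
(I − A)⁻¹ = adj(I−A) / det(I−A) ≈
  [   1.3699     0.0913]
  [   0.5479     1.3699]
Δx = (I − A)⁻¹ Δd with Δd having +50 in the Paper component and 0 elsewhere.
So Δx_1 = L_12 · (+50), where L_12 = adj(I−A)_12 / det(I−A) = 0.05 / 0.5475.
Δx_1 = 0.05 × (+50) / 0.5475 = 2.50 / 0.5475 ≈ 4.57.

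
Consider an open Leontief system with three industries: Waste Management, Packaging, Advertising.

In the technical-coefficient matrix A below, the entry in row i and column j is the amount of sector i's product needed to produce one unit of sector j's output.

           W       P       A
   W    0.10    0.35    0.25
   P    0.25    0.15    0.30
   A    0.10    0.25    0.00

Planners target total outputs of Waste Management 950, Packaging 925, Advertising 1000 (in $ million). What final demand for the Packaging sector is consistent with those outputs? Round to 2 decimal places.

I − A =
  [   0.90    -0.35    -0.25]
  [  -0.25     0.85    -0.30]
  [  -0.10    -0.25     1.00]
d = (I − A) x:
  d_W = (+0.90)·950 + (-0.35)·925 + (-0.25)·1000 = 281.25
  d_P = (-0.25)·950 + (+0.85)·925 + (-0.30)·1000 = 248.75
  d_A = (-0.10)·950 + (-0.25)·925 + (+1.00)·1000 = 673.75

d_P = 248.75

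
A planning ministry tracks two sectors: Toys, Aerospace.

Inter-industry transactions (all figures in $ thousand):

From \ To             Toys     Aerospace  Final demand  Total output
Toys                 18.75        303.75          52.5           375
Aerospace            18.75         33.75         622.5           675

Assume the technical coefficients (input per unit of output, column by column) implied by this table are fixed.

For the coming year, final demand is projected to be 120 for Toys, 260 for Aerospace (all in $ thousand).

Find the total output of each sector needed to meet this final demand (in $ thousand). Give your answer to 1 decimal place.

Technical coefficients a_ij = z_ij / X_j:
  a_11 = 18.75/375 = 0.05, a_21 = 18.75/375 = 0.05
  a_12 = 303.75/675 = 0.45, a_22 = 33.75/675 = 0.05
I − A =
  [   0.95    -0.45]
  [  -0.05     0.95]
det(I−A) = (0.95)(0.95) − (-0.45)(-0.05) = 0.8800
adj(I−A) = [[0.95, 0.45], [0.05, 0.95]]
(I − A)⁻¹ = adj(I−A) / det(I−A) ≈
  [   1.0795     0.5114]
  [   0.0568     1.0795]
x = (I − A)⁻¹ d = adj(I−A)·d / det(I−A), with det(I−A) = 0.8800:
  x_1 = (0.95·120 + 0.45·260) / 0.8800 = 231.00 / 0.8800 = 262.5
  x_2 = (0.05·120 + 0.95·260) / 0.8800 = 253.00 / 0.8800 = 287.5

x_1 = 262.5, x_2 = 287.5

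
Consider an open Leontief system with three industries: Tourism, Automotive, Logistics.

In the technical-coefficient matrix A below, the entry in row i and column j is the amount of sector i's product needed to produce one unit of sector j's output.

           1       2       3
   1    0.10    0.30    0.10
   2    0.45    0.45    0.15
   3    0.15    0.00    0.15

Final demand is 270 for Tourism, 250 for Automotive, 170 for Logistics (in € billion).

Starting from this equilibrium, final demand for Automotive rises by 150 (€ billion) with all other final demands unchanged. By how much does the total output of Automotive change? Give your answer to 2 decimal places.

I − A =
  [   0.90    -0.30    -0.10]
  [  -0.45     0.55    -0.15]
  [  -0.15     0.00     0.85]
Cofactors of I−A, C_ij = (−1)^(i+j)·(minor ij) (rows/columns in the sector order above):
  C_11 = (0.55)(0.85) − (-0.15)(0.00) = 0.4675
  C_12 = −[(-0.45)(0.85) − (-0.15)(-0.15)] = 0.4050
  C_13 = (-0.45)(0.00) − (0.55)(-0.15) = 0.0825
  C_21 = −[(-0.30)(0.85) − (-0.10)(0.00)] = 0.2550
  C_22 = (0.90)(0.85) − (-0.10)(-0.15) = 0.7500
  C_23 = −[(0.90)(0.00) − (-0.30)(-0.15)] = 0.0450
  C_31 = (-0.30)(-0.15) − (-0.10)(0.55) = 0.1000
  C_32 = −[(0.90)(-0.15) − (-0.10)(-0.45)] = 0.1800
  C_33 = (0.90)(0.55) − (-0.30)(-0.45) = 0.3600
det(I−A) = Σ_j (I−A)_1j·C_1j = (0.90)(0.4675) + (-0.30)(0.4050) + (-0.10)(0.0825) = 0.2910
adj(I−A) = Cᵀ =
  [ 0.4675   0.2550   0.1000]
  [ 0.4050   0.7500   0.1800]
  [ 0.0825   0.0450   0.3600]
(I − A)⁻¹ = adj(I−A) / det(I−A) ≈
  [   1.6065     0.8763     0.3436]
  [   1.3918     2.5773     0.6186]
  [   0.2835     0.1546     1.2371]
Δx = (I − A)⁻¹ Δd with Δd having +150 in the Automotive component and 0 elsewhere.
So Δx_2 = L_22 · (+150), where L_22 = adj(I−A)_22 / det(I−A) = 0.7500 / 0.2910.
Δx_2 = 0.7500 × (+150) / 0.2910 = 112.50 / 0.2910 ≈ 386.60.

Δx_2 = 386.60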